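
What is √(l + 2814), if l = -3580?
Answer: I*√766 ≈ 27.677*I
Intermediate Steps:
√(l + 2814) = √(-3580 + 2814) = √(-766) = I*√766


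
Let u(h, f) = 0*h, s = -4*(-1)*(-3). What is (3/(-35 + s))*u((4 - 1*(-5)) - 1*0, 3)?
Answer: 0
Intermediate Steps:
s = -12 (s = 4*(-3) = -12)
u(h, f) = 0
(3/(-35 + s))*u((4 - 1*(-5)) - 1*0, 3) = (3/(-35 - 12))*0 = (3/(-47))*0 = -1/47*3*0 = -3/47*0 = 0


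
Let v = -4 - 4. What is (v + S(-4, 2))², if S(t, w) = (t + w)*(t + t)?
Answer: 64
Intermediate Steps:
S(t, w) = 2*t*(t + w) (S(t, w) = (t + w)*(2*t) = 2*t*(t + w))
v = -8
(v + S(-4, 2))² = (-8 + 2*(-4)*(-4 + 2))² = (-8 + 2*(-4)*(-2))² = (-8 + 16)² = 8² = 64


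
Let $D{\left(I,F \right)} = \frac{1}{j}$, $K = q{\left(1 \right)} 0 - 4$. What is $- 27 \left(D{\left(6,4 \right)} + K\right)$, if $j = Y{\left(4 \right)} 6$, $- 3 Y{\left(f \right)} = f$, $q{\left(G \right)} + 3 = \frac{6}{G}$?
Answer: $\frac{891}{8} \approx 111.38$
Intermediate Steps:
$q{\left(G \right)} = -3 + \frac{6}{G}$
$Y{\left(f \right)} = - \frac{f}{3}$
$K = -4$ ($K = \left(-3 + \frac{6}{1}\right) 0 - 4 = \left(-3 + 6 \cdot 1\right) 0 - 4 = \left(-3 + 6\right) 0 - 4 = 3 \cdot 0 - 4 = 0 - 4 = -4$)
$j = -8$ ($j = \left(- \frac{1}{3}\right) 4 \cdot 6 = \left(- \frac{4}{3}\right) 6 = -8$)
$D{\left(I,F \right)} = - \frac{1}{8}$ ($D{\left(I,F \right)} = \frac{1}{-8} = - \frac{1}{8}$)
$- 27 \left(D{\left(6,4 \right)} + K\right) = - 27 \left(- \frac{1}{8} - 4\right) = \left(-27\right) \left(- \frac{33}{8}\right) = \frac{891}{8}$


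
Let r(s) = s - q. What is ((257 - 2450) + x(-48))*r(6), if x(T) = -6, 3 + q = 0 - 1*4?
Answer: -28587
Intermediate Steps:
q = -7 (q = -3 + (0 - 1*4) = -3 + (0 - 4) = -3 - 4 = -7)
r(s) = 7 + s (r(s) = s - 1*(-7) = s + 7 = 7 + s)
((257 - 2450) + x(-48))*r(6) = ((257 - 2450) - 6)*(7 + 6) = (-2193 - 6)*13 = -2199*13 = -28587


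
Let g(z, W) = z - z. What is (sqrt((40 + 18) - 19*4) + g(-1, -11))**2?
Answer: -18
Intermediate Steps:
g(z, W) = 0
(sqrt((40 + 18) - 19*4) + g(-1, -11))**2 = (sqrt((40 + 18) - 19*4) + 0)**2 = (sqrt(58 - 76) + 0)**2 = (sqrt(-18) + 0)**2 = (3*I*sqrt(2) + 0)**2 = (3*I*sqrt(2))**2 = -18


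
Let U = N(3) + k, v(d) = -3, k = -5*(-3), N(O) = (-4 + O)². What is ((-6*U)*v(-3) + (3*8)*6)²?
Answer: 186624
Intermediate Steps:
k = 15
U = 16 (U = (-4 + 3)² + 15 = (-1)² + 15 = 1 + 15 = 16)
((-6*U)*v(-3) + (3*8)*6)² = (-6*16*(-3) + (3*8)*6)² = (-96*(-3) + 24*6)² = (288 + 144)² = 432² = 186624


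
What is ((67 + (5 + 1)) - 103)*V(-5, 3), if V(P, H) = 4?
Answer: -120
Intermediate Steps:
((67 + (5 + 1)) - 103)*V(-5, 3) = ((67 + (5 + 1)) - 103)*4 = ((67 + 6) - 103)*4 = (73 - 103)*4 = -30*4 = -120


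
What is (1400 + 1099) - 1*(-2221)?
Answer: 4720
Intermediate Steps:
(1400 + 1099) - 1*(-2221) = 2499 + 2221 = 4720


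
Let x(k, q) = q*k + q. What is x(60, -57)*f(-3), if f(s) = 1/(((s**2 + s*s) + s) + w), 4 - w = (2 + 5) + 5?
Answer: -3477/7 ≈ -496.71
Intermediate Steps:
x(k, q) = q + k*q (x(k, q) = k*q + q = q + k*q)
w = -8 (w = 4 - ((2 + 5) + 5) = 4 - (7 + 5) = 4 - 1*12 = 4 - 12 = -8)
f(s) = 1/(-8 + s + 2*s**2) (f(s) = 1/(((s**2 + s*s) + s) - 8) = 1/(((s**2 + s**2) + s) - 8) = 1/((2*s**2 + s) - 8) = 1/((s + 2*s**2) - 8) = 1/(-8 + s + 2*s**2))
x(60, -57)*f(-3) = (-57*(1 + 60))/(-8 - 3 + 2*(-3)**2) = (-57*61)/(-8 - 3 + 2*9) = -3477/(-8 - 3 + 18) = -3477/7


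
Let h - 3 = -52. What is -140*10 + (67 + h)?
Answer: -1382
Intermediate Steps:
h = -49 (h = 3 - 52 = -49)
-140*10 + (67 + h) = -140*10 + (67 - 49) = -1400 + 18 = -1382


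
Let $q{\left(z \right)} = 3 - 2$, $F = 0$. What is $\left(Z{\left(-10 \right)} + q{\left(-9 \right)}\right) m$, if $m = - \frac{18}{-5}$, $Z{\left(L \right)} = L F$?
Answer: $\frac{18}{5} \approx 3.6$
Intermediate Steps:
$q{\left(z \right)} = 1$ ($q{\left(z \right)} = 3 - 2 = 1$)
$Z{\left(L \right)} = 0$ ($Z{\left(L \right)} = L 0 = 0$)
$m = \frac{18}{5}$ ($m = \left(-18\right) \left(- \frac{1}{5}\right) = \frac{18}{5} \approx 3.6$)
$\left(Z{\left(-10 \right)} + q{\left(-9 \right)}\right) m = \left(0 + 1\right) \frac{18}{5} = 1 \cdot \frac{18}{5} = \frac{18}{5}$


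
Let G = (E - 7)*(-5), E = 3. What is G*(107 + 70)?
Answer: 3540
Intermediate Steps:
G = 20 (G = (3 - 7)*(-5) = -4*(-5) = 20)
G*(107 + 70) = 20*(107 + 70) = 20*177 = 3540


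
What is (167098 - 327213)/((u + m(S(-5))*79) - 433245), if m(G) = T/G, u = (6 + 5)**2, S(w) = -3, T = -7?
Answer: 480345/1298819 ≈ 0.36983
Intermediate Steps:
u = 121 (u = 11**2 = 121)
m(G) = -7/G
(167098 - 327213)/((u + m(S(-5))*79) - 433245) = (167098 - 327213)/((121 - 7/(-3)*79) - 433245) = -160115/((121 - 7*(-1/3)*79) - 433245) = -160115/((121 + (7/3)*79) - 433245) = -160115/((121 + 553/3) - 433245) = -160115/(916/3 - 433245) = -160115/(-1298819/3) = -160115*(-3/1298819) = 480345/1298819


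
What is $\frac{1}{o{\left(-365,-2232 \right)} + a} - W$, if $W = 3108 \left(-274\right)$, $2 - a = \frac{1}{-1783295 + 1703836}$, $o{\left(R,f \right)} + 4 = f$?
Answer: $\frac{151167292327301}{177511405} \approx 8.5159 \cdot 10^{5}$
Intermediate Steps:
$o{\left(R,f \right)} = -4 + f$
$a = \frac{158919}{79459}$ ($a = 2 - \frac{1}{-1783295 + 1703836} = 2 - \frac{1}{-79459} = 2 - - \frac{1}{79459} = 2 + \frac{1}{79459} = \frac{158919}{79459} \approx 2.0$)
$W = -851592$
$\frac{1}{o{\left(-365,-2232 \right)} + a} - W = \frac{1}{\left(-4 - 2232\right) + \frac{158919}{79459}} - -851592 = \frac{1}{-2236 + \frac{158919}{79459}} + 851592 = \frac{1}{- \frac{177511405}{79459}} + 851592 = - \frac{79459}{177511405} + 851592 = \frac{151167292327301}{177511405}$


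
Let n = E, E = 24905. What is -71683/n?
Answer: -71683/24905 ≈ -2.8783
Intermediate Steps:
n = 24905
-71683/n = -71683/24905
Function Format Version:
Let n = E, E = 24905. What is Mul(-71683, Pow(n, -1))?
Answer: Rational(-71683, 24905) ≈ -2.8783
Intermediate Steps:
n = 24905
Mul(-71683, Pow(n, -1)) = Mul(-71683, Pow(24905, -1)) = Mul(-71683, Rational(1, 24905)) = Rational(-71683, 24905)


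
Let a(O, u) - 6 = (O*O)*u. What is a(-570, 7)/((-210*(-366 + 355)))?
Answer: 379051/385 ≈ 984.55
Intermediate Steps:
a(O, u) = 6 + u*O**2 (a(O, u) = 6 + (O*O)*u = 6 + O**2*u = 6 + u*O**2)
a(-570, 7)/((-210*(-366 + 355))) = (6 + 7*(-570)**2)/((-210*(-366 + 355))) = (6 + 7*324900)/((-210*(-11))) = (6 + 2274300)/2310 = 2274306*(1/2310) = 379051/385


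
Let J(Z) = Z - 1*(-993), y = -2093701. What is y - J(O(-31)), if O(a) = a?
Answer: -2094663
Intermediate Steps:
J(Z) = 993 + Z (J(Z) = Z + 993 = 993 + Z)
y - J(O(-31)) = -2093701 - (993 - 31) = -2093701 - 1*962 = -2093701 - 962 = -2094663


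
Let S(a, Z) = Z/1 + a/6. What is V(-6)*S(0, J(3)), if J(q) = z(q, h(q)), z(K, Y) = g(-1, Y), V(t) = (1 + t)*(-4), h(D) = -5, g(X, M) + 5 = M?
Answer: -200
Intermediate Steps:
g(X, M) = -5 + M
V(t) = -4 - 4*t
z(K, Y) = -5 + Y
J(q) = -10 (J(q) = -5 - 5 = -10)
S(a, Z) = Z + a/6 (S(a, Z) = Z*1 + a*(⅙) = Z + a/6)
V(-6)*S(0, J(3)) = (-4 - 4*(-6))*(-10 + (⅙)*0) = (-4 + 24)*(-10 + 0) = 20*(-10) = -200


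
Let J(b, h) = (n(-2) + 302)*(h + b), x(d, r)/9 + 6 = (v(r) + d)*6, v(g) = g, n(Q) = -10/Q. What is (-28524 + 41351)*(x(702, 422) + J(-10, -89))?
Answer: 388003923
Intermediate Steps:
x(d, r) = -54 + 54*d + 54*r (x(d, r) = -54 + 9*((r + d)*6) = -54 + 9*((d + r)*6) = -54 + 9*(6*d + 6*r) = -54 + (54*d + 54*r) = -54 + 54*d + 54*r)
J(b, h) = 307*b + 307*h (J(b, h) = (-10/(-2) + 302)*(h + b) = (-10*(-½) + 302)*(b + h) = (5 + 302)*(b + h) = 307*(b + h) = 307*b + 307*h)
(-28524 + 41351)*(x(702, 422) + J(-10, -89)) = (-28524 + 41351)*((-54 + 54*702 + 54*422) + (307*(-10) + 307*(-89))) = 12827*((-54 + 37908 + 22788) + (-3070 - 27323)) = 12827*(60642 - 30393) = 12827*30249 = 388003923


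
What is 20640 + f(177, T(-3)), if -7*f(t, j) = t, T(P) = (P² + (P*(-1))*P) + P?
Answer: 144303/7 ≈ 20615.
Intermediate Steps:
T(P) = P (T(P) = (P² + (-P)*P) + P = (P² - P²) + P = 0 + P = P)
f(t, j) = -t/7
20640 + f(177, T(-3)) = 20640 - ⅐*177 = 20640 - 177/7 = 144303/7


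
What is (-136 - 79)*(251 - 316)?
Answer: 13975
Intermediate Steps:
(-136 - 79)*(251 - 316) = -215*(-65) = 13975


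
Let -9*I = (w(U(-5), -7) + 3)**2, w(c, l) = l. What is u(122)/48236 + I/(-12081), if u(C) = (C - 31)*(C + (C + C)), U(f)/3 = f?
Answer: 1811049925/2622326022 ≈ 0.69063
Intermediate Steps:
U(f) = 3*f
u(C) = 3*C*(-31 + C) (u(C) = (-31 + C)*(C + 2*C) = (-31 + C)*(3*C) = 3*C*(-31 + C))
I = -16/9 (I = -(-7 + 3)**2/9 = -1/9*(-4)**2 = -1/9*16 = -16/9 ≈ -1.7778)
u(122)/48236 + I/(-12081) = (3*122*(-31 + 122))/48236 - 16/9/(-12081) = (3*122*91)*(1/48236) - 16/9*(-1/12081) = 33306*(1/48236) + 16/108729 = 16653/24118 + 16/108729 = 1811049925/2622326022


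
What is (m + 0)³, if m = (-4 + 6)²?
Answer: 64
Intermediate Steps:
m = 4 (m = 2² = 4)
(m + 0)³ = (4 + 0)³ = 4³ = 64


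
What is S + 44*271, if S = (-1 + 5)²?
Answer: 11940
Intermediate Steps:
S = 16 (S = 4² = 16)
S + 44*271 = 16 + 44*271 = 16 + 11924 = 11940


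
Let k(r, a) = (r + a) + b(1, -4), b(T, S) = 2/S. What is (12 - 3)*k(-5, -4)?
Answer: -171/2 ≈ -85.500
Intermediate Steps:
k(r, a) = -1/2 + a + r (k(r, a) = (r + a) + 2/(-4) = (a + r) + 2*(-1/4) = (a + r) - 1/2 = -1/2 + a + r)
(12 - 3)*k(-5, -4) = (12 - 3)*(-1/2 - 4 - 5) = 9*(-19/2) = -171/2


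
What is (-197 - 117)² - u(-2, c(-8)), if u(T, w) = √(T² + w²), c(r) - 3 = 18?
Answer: 98596 - √445 ≈ 98575.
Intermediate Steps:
c(r) = 21 (c(r) = 3 + 18 = 21)
(-197 - 117)² - u(-2, c(-8)) = (-197 - 117)² - √((-2)² + 21²) = (-314)² - √(4 + 441) = 98596 - √445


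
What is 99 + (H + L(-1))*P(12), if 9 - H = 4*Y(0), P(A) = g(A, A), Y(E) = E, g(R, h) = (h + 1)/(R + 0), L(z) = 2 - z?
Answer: 112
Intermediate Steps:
g(R, h) = (1 + h)/R
P(A) = (1 + A)/A
H = 9 (H = 9 - 4*0 = 9 - 1*0 = 9 + 0 = 9)
99 + (H + L(-1))*P(12) = 99 + (9 + (2 - 1*(-1)))*((1 + 12)/12) = 99 + (9 + (2 + 1))*((1/12)*13) = 99 + (9 + 3)*(13/12) = 99 + 12*(13/12) = 99 + 13 = 112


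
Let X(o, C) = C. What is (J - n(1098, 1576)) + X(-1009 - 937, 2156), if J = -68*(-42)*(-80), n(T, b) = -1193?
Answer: -225131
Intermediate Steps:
J = -228480 (J = 2856*(-80) = -228480)
(J - n(1098, 1576)) + X(-1009 - 937, 2156) = (-228480 - 1*(-1193)) + 2156 = (-228480 + 1193) + 2156 = -227287 + 2156 = -225131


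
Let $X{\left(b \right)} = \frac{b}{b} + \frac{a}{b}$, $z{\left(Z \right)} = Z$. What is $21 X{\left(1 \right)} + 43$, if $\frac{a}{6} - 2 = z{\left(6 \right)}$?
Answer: $1072$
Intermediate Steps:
$a = 48$ ($a = 12 + 6 \cdot 6 = 12 + 36 = 48$)
$X{\left(b \right)} = 1 + \frac{48}{b}$ ($X{\left(b \right)} = \frac{b}{b} + \frac{48}{b} = 1 + \frac{48}{b}$)
$21 X{\left(1 \right)} + 43 = 21 \frac{48 + 1}{1} + 43 = 21 \cdot 1 \cdot 49 + 43 = 21 \cdot 49 + 43 = 1029 + 43 = 1072$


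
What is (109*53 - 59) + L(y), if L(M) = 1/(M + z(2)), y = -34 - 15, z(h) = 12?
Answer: 211565/37 ≈ 5718.0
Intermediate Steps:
y = -49
L(M) = 1/(12 + M) (L(M) = 1/(M + 12) = 1/(12 + M))
(109*53 - 59) + L(y) = (109*53 - 59) + 1/(12 - 49) = (5777 - 59) + 1/(-37) = 5718 - 1/37 = 211565/37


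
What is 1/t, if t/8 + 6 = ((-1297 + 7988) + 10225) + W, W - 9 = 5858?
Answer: 1/182216 ≈ 5.4880e-6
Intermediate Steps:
W = 5867 (W = 9 + 5858 = 5867)
t = 182216 (t = -48 + 8*(((-1297 + 7988) + 10225) + 5867) = -48 + 8*((6691 + 10225) + 5867) = -48 + 8*(16916 + 5867) = -48 + 8*22783 = -48 + 182264 = 182216)
1/t = 1/182216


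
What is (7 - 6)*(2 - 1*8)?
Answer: -6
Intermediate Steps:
(7 - 6)*(2 - 1*8) = 1*(2 - 8) = 1*(-6) = -6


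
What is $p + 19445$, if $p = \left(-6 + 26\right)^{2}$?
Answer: $19845$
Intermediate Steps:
$p = 400$ ($p = 20^{2} = 400$)
$p + 19445 = 400 + 19445 = 19845$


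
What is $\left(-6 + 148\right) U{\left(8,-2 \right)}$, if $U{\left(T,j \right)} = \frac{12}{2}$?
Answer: $852$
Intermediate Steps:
$U{\left(T,j \right)} = 6$ ($U{\left(T,j \right)} = 12 \cdot \frac{1}{2} = 6$)
$\left(-6 + 148\right) U{\left(8,-2 \right)} = \left(-6 + 148\right) 6 = 142 \cdot 6 = 852$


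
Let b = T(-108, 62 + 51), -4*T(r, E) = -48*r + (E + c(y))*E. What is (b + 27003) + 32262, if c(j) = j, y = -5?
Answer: 54918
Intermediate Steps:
T(r, E) = 12*r - E*(-5 + E)/4 (T(r, E) = -(-48*r + (E - 5)*E)/4 = -(-48*r + (-5 + E)*E)/4 = -(-48*r + E*(-5 + E))/4 = 12*r - E*(-5 + E)/4)
b = -4347 (b = 12*(-108) - (62 + 51)**2/4 + 5*(62 + 51)/4 = -1296 - 1/4*113**2 + (5/4)*113 = -1296 - 1/4*12769 + 565/4 = -1296 - 12769/4 + 565/4 = -4347)
(b + 27003) + 32262 = (-4347 + 27003) + 32262 = 22656 + 32262 = 54918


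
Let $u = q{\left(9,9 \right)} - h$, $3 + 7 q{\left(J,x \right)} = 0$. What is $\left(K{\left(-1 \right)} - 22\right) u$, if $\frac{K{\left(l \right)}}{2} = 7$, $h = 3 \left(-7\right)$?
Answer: $- \frac{1152}{7} \approx -164.57$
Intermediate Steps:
$q{\left(J,x \right)} = - \frac{3}{7}$ ($q{\left(J,x \right)} = - \frac{3}{7} + \frac{1}{7} \cdot 0 = - \frac{3}{7} + 0 = - \frac{3}{7}$)
$h = -21$
$K{\left(l \right)} = 14$ ($K{\left(l \right)} = 2 \cdot 7 = 14$)
$u = \frac{144}{7}$ ($u = - \frac{3}{7} - -21 = - \frac{3}{7} + 21 = \frac{144}{7} \approx 20.571$)
$\left(K{\left(-1 \right)} - 22\right) u = \left(14 - 22\right) \frac{144}{7} = \left(-8\right) \frac{144}{7} = - \frac{1152}{7}$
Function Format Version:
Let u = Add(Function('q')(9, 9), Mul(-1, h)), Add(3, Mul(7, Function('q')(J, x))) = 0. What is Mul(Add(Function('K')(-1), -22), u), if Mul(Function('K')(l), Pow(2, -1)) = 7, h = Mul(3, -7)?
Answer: Rational(-1152, 7) ≈ -164.57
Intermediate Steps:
Function('q')(J, x) = Rational(-3, 7) (Function('q')(J, x) = Add(Rational(-3, 7), Mul(Rational(1, 7), 0)) = Add(Rational(-3, 7), 0) = Rational(-3, 7))
h = -21
Function('K')(l) = 14 (Function('K')(l) = Mul(2, 7) = 14)
u = Rational(144, 7) (u = Add(Rational(-3, 7), Mul(-1, -21)) = Add(Rational(-3, 7), 21) = Rational(144, 7) ≈ 20.571)
Mul(Add(Function('K')(-1), -22), u) = Mul(Add(14, -22), Rational(144, 7)) = Mul(-8, Rational(144, 7)) = Rational(-1152, 7)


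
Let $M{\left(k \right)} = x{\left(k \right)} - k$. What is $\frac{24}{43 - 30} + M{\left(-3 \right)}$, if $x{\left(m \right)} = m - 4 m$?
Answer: $\frac{180}{13} \approx 13.846$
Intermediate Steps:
$x{\left(m \right)} = - 3 m$
$M{\left(k \right)} = - 4 k$ ($M{\left(k \right)} = - 3 k - k = - 4 k$)
$\frac{24}{43 - 30} + M{\left(-3 \right)} = \frac{24}{43 - 30} - -12 = \frac{24}{13} + 12 = \frac{180}{13}$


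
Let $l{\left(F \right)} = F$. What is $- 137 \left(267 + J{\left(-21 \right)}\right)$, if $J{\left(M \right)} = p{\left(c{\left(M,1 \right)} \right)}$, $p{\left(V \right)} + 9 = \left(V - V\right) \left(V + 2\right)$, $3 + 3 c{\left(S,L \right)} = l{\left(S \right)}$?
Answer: $-35346$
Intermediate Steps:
$c{\left(S,L \right)} = -1 + \frac{S}{3}$
$p{\left(V \right)} = -9$ ($p{\left(V \right)} = -9 + \left(V - V\right) \left(V + 2\right) = -9 + 0 \left(2 + V\right) = -9 + 0 = -9$)
$J{\left(M \right)} = -9$
$- 137 \left(267 + J{\left(-21 \right)}\right) = - 137 \left(267 - 9\right) = \left(-137\right) 258 = -35346$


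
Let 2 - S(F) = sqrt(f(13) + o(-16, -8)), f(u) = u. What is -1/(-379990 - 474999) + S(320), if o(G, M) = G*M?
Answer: 1709979/854989 - sqrt(141) ≈ -9.8743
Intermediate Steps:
S(F) = 2 - sqrt(141) (S(F) = 2 - sqrt(13 - 16*(-8)) = 2 - sqrt(13 + 128) = 2 - sqrt(141))
-1/(-379990 - 474999) + S(320) = -1/(-379990 - 474999) + (2 - sqrt(141)) = -1/(-854989) + (2 - sqrt(141)) = -1*(-1/854989) + (2 - sqrt(141)) = 1/854989 + (2 - sqrt(141)) = 1709979/854989 - sqrt(141)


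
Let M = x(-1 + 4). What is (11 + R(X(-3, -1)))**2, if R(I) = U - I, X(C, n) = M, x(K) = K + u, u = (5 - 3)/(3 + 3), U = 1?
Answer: 676/9 ≈ 75.111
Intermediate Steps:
u = 1/3 (u = 2/6 = 2*(1/6) = 1/3 ≈ 0.33333)
x(K) = 1/3 + K (x(K) = K + 1/3 = 1/3 + K)
M = 10/3 (M = 1/3 + (-1 + 4) = 1/3 + 3 = 10/3 ≈ 3.3333)
X(C, n) = 10/3
R(I) = 1 - I
(11 + R(X(-3, -1)))**2 = (11 + (1 - 1*10/3))**2 = (11 + (1 - 10/3))**2 = (11 - 7/3)**2 = (26/3)**2 = 676/9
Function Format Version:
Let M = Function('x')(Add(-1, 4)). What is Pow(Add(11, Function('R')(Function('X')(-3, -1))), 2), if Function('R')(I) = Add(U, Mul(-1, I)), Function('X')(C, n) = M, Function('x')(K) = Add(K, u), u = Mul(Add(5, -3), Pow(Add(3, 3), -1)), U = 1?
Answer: Rational(676, 9) ≈ 75.111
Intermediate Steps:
u = Rational(1, 3) (u = Mul(2, Pow(6, -1)) = Mul(2, Rational(1, 6)) = Rational(1, 3) ≈ 0.33333)
Function('x')(K) = Add(Rational(1, 3), K) (Function('x')(K) = Add(K, Rational(1, 3)) = Add(Rational(1, 3), K))
M = Rational(10, 3) (M = Add(Rational(1, 3), Add(-1, 4)) = Add(Rational(1, 3), 3) = Rational(10, 3) ≈ 3.3333)
Function('X')(C, n) = Rational(10, 3)
Function('R')(I) = Add(1, Mul(-1, I))
Pow(Add(11, Function('R')(Function('X')(-3, -1))), 2) = Pow(Add(11, Add(1, Mul(-1, Rational(10, 3)))), 2) = Pow(Add(11, Add(1, Rational(-10, 3))), 2) = Pow(Add(11, Rational(-7, 3)), 2) = Pow(Rational(26, 3), 2) = Rational(676, 9)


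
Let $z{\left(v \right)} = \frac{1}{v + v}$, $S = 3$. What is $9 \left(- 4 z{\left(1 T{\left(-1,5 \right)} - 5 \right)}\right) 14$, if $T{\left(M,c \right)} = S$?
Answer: $126$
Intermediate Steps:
$T{\left(M,c \right)} = 3$
$z{\left(v \right)} = \frac{1}{2 v}$
$9 \left(- 4 z{\left(1 T{\left(-1,5 \right)} - 5 \right)}\right) 14 = 9 \left(- 4 \frac{1}{2 \left(1 \cdot 3 - 5\right)}\right) 14 = 9 \left(- 4 \frac{1}{2 \left(3 - 5\right)}\right) 14 = 9 \left(- 4 \frac{1}{2 \left(-2\right)}\right) 14 = 9 \left(- 4 \cdot \frac{1}{2} \left(- \frac{1}{2}\right)\right) 14 = 9 \left(\left(-4\right) \left(- \frac{1}{4}\right)\right) 14 = 9 \cdot 1 \cdot 14 = 9 \cdot 14 = 126$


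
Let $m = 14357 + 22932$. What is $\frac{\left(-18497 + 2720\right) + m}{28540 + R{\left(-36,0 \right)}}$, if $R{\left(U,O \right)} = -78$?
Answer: $\frac{10756}{14231} \approx 0.75581$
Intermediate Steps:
$m = 37289$
$\frac{\left(-18497 + 2720\right) + m}{28540 + R{\left(-36,0 \right)}} = \frac{\left(-18497 + 2720\right) + 37289}{28540 - 78} = \frac{-15777 + 37289}{28462} = 21512 \cdot \frac{1}{28462} = \frac{10756}{14231}$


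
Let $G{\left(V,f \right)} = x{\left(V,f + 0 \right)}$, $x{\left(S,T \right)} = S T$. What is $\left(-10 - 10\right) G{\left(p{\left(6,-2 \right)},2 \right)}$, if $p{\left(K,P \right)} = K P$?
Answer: $480$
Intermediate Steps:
$G{\left(V,f \right)} = V f$ ($G{\left(V,f \right)} = V \left(f + 0\right) = V f$)
$\left(-10 - 10\right) G{\left(p{\left(6,-2 \right)},2 \right)} = \left(-10 - 10\right) 6 \left(-2\right) 2 = - 20 \left(\left(-12\right) 2\right) = \left(-20\right) \left(-24\right) = 480$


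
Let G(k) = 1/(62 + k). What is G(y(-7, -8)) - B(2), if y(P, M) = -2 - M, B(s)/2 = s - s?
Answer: 1/68 ≈ 0.014706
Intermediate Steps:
B(s) = 0 (B(s) = 2*(s - s) = 2*0 = 0)
G(y(-7, -8)) - B(2) = 1/(62 + (-2 - 1*(-8))) - 1*0 = 1/(62 + (-2 + 8)) + 0 = 1/(62 + 6) + 0 = 1/68 + 0 = 1/68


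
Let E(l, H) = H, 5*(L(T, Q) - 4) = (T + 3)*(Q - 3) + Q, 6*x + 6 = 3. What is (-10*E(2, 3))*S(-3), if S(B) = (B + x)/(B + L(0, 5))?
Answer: 525/16 ≈ 32.813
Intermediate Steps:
x = -½ (x = -1 + (⅙)*3 = -1 + ½ = -½ ≈ -0.50000)
L(T, Q) = 4 + Q/5 + (-3 + Q)*(3 + T)/5 (L(T, Q) = 4 + ((T + 3)*(Q - 3) + Q)/5 = 4 + ((3 + T)*(-3 + Q) + Q)/5 = 4 + ((-3 + Q)*(3 + T) + Q)/5 = 4 + (Q + (-3 + Q)*(3 + T))/5 = 4 + (Q/5 + (-3 + Q)*(3 + T)/5) = 4 + Q/5 + (-3 + Q)*(3 + T)/5)
S(B) = (-½ + B)/(31/5 + B) (S(B) = (B - ½)/(B + (11/5 - ⅗*0 + (⅘)*5 + (⅕)*5*0)) = (-½ + B)/(B + (11/5 + 0 + 4 + 0)) = (-½ + B)/(B + 31/5) = (-½ + B)/(31/5 + B))
(-10*E(2, 3))*S(-3) = (-10*3)*(5*(-1 + 2*(-3))/(2*(31 + 5*(-3)))) = -75*(-1 - 6)/(31 - 15) = -75*(-7)/16 = -30*(-35/32) = 525/16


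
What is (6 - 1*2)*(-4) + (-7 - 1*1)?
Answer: -24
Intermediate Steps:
(6 - 1*2)*(-4) + (-7 - 1*1) = (6 - 2)*(-4) + (-7 - 1) = 4*(-4) - 8 = -16 - 8 = -24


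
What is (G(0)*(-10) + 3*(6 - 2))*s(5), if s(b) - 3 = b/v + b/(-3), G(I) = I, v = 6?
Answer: 26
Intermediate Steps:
s(b) = 3 - b/6 (s(b) = 3 + (b/6 + b/(-3)) = 3 + (b*(⅙) + b*(-⅓)) = 3 + (b/6 - b/3) = 3 - b/6)
(G(0)*(-10) + 3*(6 - 2))*s(5) = (0*(-10) + 3*(6 - 2))*(3 - ⅙*5) = (0 + 3*4)*(3 - ⅚) = (0 + 12)*(13/6) = 12*(13/6) = 26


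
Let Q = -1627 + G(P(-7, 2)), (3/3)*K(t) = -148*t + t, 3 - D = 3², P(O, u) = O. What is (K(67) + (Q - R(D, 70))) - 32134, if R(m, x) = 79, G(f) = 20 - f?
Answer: -43662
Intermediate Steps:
D = -6 (D = 3 - 1*3² = 3 - 1*9 = 3 - 9 = -6)
K(t) = -147*t (K(t) = -148*t + t = -147*t)
Q = -1600 (Q = -1627 + (20 - 1*(-7)) = -1627 + (20 + 7) = -1627 + 27 = -1600)
(K(67) + (Q - R(D, 70))) - 32134 = (-147*67 + (-1600 - 1*79)) - 32134 = (-9849 + (-1600 - 79)) - 32134 = (-9849 - 1679) - 32134 = -11528 - 32134 = -43662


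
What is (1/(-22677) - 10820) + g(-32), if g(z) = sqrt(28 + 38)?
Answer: -245365141/22677 + sqrt(66) ≈ -10812.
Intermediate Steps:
g(z) = sqrt(66)
(1/(-22677) - 10820) + g(-32) = (1/(-22677) - 10820) + sqrt(66) = (-1/22677 - 10820) + sqrt(66) = -245365141/22677 + sqrt(66)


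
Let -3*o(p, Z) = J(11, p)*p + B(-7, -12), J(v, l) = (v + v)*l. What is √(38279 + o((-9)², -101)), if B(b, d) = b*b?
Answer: I*√88662/3 ≈ 99.254*I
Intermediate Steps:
J(v, l) = 2*l*v (J(v, l) = (2*v)*l = 2*l*v)
B(b, d) = b²
o(p, Z) = -49/3 - 22*p²/3 (o(p, Z) = -((2*p*11)*p + (-7)²)/3 = -((22*p)*p + 49)/3 = -(22*p² + 49)/3 = -(49 + 22*p²)/3 = -49/3 - 22*p²/3)
√(38279 + o((-9)², -101)) = √(38279 + (-49/3 - 22*((-9)²)²/3)) = √(38279 + (-49/3 - 22/3*81²)) = √(38279 + (-49/3 - 22/3*6561)) = √(38279 + (-49/3 - 48114)) = √(38279 - 144391/3) = √(-29554/3) = I*√88662/3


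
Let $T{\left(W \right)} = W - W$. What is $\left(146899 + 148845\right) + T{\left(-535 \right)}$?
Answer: $295744$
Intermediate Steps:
$T{\left(W \right)} = 0$
$\left(146899 + 148845\right) + T{\left(-535 \right)} = \left(146899 + 148845\right) + 0 = 295744 + 0 = 295744$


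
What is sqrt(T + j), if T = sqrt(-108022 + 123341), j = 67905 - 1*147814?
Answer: sqrt(-79909 + sqrt(15319)) ≈ 282.46*I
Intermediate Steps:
j = -79909 (j = 67905 - 147814 = -79909)
T = sqrt(15319) ≈ 123.77
sqrt(T + j) = sqrt(sqrt(15319) - 79909) = sqrt(-79909 + sqrt(15319))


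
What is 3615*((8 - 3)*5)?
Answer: 90375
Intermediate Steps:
3615*((8 - 3)*5) = 3615*(5*5) = 3615*25 = 90375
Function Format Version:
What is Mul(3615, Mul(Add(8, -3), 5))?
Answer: 90375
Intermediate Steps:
Mul(3615, Mul(Add(8, -3), 5)) = Mul(3615, Mul(5, 5)) = Mul(3615, 25) = 90375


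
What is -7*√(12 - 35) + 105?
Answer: 105 - 7*I*√23 ≈ 105.0 - 33.571*I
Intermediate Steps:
-7*√(12 - 35) + 105 = -7*I*√23 + 105 = 105 - 7*I*√23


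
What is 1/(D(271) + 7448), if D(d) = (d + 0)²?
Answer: 1/80889 ≈ 1.2363e-5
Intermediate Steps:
D(d) = d²
1/(D(271) + 7448) = 1/(271² + 7448) = 1/(73441 + 7448) = 1/80889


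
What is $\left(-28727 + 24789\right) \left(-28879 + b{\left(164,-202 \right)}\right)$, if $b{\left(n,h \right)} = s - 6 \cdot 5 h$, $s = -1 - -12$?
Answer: $89817904$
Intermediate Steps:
$s = 11$ ($s = -1 + 12 = 11$)
$b{\left(n,h \right)} = 11 - 30 h$ ($b{\left(n,h \right)} = 11 - 6 \cdot 5 h = 11 - 30 h$)
$\left(-28727 + 24789\right) \left(-28879 + b{\left(164,-202 \right)}\right) = \left(-28727 + 24789\right) \left(-28879 + \left(11 - -6060\right)\right) = - 3938 \left(-28879 + \left(11 + 6060\right)\right) = - 3938 \left(-28879 + 6071\right) = \left(-3938\right) \left(-22808\right) = 89817904$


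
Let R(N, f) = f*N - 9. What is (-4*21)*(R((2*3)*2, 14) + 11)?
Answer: -14280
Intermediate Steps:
R(N, f) = -9 + N*f (R(N, f) = N*f - 9 = -9 + N*f)
(-4*21)*(R((2*3)*2, 14) + 11) = (-4*21)*((-9 + ((2*3)*2)*14) + 11) = -84*((-9 + (6*2)*14) + 11) = -84*((-9 + 12*14) + 11) = -84*((-9 + 168) + 11) = -84*(159 + 11) = -84*170 = -14280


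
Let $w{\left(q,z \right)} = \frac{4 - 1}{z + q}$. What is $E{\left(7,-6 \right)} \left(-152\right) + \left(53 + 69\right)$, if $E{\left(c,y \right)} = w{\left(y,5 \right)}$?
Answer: $578$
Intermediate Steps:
$w{\left(q,z \right)} = \frac{3}{q + z}$
$E{\left(c,y \right)} = \frac{3}{5 + y}$ ($E{\left(c,y \right)} = \frac{3}{y + 5} = \frac{3}{5 + y}$)
$E{\left(7,-6 \right)} \left(-152\right) + \left(53 + 69\right) = \frac{3}{5 - 6} \left(-152\right) + \left(53 + 69\right) = \frac{3}{-1} \left(-152\right) + 122 = 3 \left(-1\right) \left(-152\right) + 122 = \left(-3\right) \left(-152\right) + 122 = 456 + 122 = 578$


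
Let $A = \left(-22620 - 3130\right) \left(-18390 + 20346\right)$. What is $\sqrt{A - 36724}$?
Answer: $2 i \sqrt{12600931} \approx 7099.6 i$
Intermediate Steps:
$A = -50367000$ ($A = \left(-25750\right) 1956 = -50367000$)
$\sqrt{A - 36724} = \sqrt{-50367000 - 36724} = \sqrt{-50403724} = 2 i \sqrt{12600931}$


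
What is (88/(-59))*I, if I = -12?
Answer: 1056/59 ≈ 17.898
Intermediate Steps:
(88/(-59))*I = (88/(-59))*(-12) = -1/59*88*(-12) = -88/59*(-12) = 1056/59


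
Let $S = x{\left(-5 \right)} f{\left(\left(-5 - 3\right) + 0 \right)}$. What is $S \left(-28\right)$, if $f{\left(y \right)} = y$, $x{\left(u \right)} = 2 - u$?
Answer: $1568$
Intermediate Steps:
$S = -56$ ($S = \left(2 - -5\right) \left(\left(-5 - 3\right) + 0\right) = \left(2 + 5\right) \left(-8 + 0\right) = 7 \left(-8\right) = -56$)
$S \left(-28\right) = \left(-56\right) \left(-28\right) = 1568$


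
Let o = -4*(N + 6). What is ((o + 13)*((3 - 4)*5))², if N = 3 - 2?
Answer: 5625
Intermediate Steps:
N = 1
o = -28 (o = -4*(1 + 6) = -4*7 = -28)
((o + 13)*((3 - 4)*5))² = ((-28 + 13)*((3 - 4)*5))² = (-(-15)*5)² = (-15*(-5))² = 75² = 5625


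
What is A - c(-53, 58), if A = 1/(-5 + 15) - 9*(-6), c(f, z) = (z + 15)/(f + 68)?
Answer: 1477/30 ≈ 49.233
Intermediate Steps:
c(f, z) = (15 + z)/(68 + f)
A = 541/10 (A = 1/10 + 54 = 541/10 ≈ 54.100)
A - c(-53, 58) = 541/10 - (15 + 58)/(68 - 53) = 541/10 - 73/15 = 1477/30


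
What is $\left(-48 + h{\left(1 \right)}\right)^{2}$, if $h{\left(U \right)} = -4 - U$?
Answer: $2809$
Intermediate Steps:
$\left(-48 + h{\left(1 \right)}\right)^{2} = \left(-48 - 5\right)^{2} = \left(-53\right)^{2} = 2809$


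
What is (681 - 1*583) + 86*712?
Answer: 61330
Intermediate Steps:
(681 - 1*583) + 86*712 = (681 - 583) + 61232 = 98 + 61232 = 61330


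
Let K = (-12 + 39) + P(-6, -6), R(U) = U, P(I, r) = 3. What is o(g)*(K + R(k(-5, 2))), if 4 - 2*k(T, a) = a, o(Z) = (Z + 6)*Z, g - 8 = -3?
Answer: 1705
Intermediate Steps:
g = 5 (g = 8 - 3 = 5)
o(Z) = Z*(6 + Z) (o(Z) = (6 + Z)*Z = Z*(6 + Z))
k(T, a) = 2 - a/2
K = 30 (K = (-12 + 39) + 3 = 27 + 3 = 30)
o(g)*(K + R(k(-5, 2))) = (5*(6 + 5))*(30 + (2 - 1/2*2)) = (5*11)*(30 + (2 - 1)) = 55*(30 + 1) = 55*31 = 1705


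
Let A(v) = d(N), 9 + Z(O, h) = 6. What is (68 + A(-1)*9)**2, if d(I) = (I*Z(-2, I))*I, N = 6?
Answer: 817216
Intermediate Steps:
Z(O, h) = -3 (Z(O, h) = -9 + 6 = -3)
d(I) = -3*I**2 (d(I) = (I*(-3))*I = (-3*I)*I = -3*I**2)
A(v) = -108 (A(v) = -3*6**2 = -3*36 = -108)
(68 + A(-1)*9)**2 = (68 - 108*9)**2 = (68 - 972)**2 = (-904)**2 = 817216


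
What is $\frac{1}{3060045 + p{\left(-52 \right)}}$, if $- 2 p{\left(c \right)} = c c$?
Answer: $\frac{1}{3058693} \approx 3.2694 \cdot 10^{-7}$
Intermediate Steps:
$p{\left(c \right)} = - \frac{c^{2}}{2}$ ($p{\left(c \right)} = - \frac{c c}{2} = - \frac{c^{2}}{2}$)
$\frac{1}{3060045 + p{\left(-52 \right)}} = \frac{1}{3060045 - \frac{\left(-52\right)^{2}}{2}} = \frac{1}{3060045 - 1352} = \frac{1}{3058693}$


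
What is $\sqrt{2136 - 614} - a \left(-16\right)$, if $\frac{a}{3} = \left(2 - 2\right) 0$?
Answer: $\sqrt{1522} \approx 39.013$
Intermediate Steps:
$a = 0$ ($a = 3 \left(2 - 2\right) 0 = 3 \cdot 0 \cdot 0 = 3 \cdot 0 = 0$)
$\sqrt{2136 - 614} - a \left(-16\right) = \sqrt{2136 - 614} - 0 \left(-16\right) = \sqrt{1522} - 0 = \sqrt{1522} + 0 = \sqrt{1522}$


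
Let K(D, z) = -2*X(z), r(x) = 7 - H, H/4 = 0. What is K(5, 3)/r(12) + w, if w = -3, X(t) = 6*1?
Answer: -33/7 ≈ -4.7143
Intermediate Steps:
H = 0 (H = 4*0 = 0)
r(x) = 7 (r(x) = 7 - 1*0 = 7 + 0 = 7)
X(t) = 6
K(D, z) = -12 (K(D, z) = -2*6 = -12)
K(5, 3)/r(12) + w = -12/7 - 3 = -33/7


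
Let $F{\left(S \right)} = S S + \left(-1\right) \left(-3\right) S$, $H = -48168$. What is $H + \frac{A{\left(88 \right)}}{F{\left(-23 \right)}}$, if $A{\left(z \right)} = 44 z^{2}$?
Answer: $- \frac{5454136}{115} \approx -47427.0$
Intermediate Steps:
$F{\left(S \right)} = S^{2} + 3 S$
$H + \frac{A{\left(88 \right)}}{F{\left(-23 \right)}} = -48168 + \frac{44 \cdot 88^{2}}{\left(-23\right) \left(3 - 23\right)} = -48168 + \frac{44 \cdot 7744}{\left(-23\right) \left(-20\right)} = -48168 + \frac{340736}{460} = -48168 + 340736 \cdot \frac{1}{460} = -48168 + \frac{85184}{115} = - \frac{5454136}{115}$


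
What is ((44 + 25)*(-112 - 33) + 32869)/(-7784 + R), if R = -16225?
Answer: -22864/24009 ≈ -0.95231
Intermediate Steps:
((44 + 25)*(-112 - 33) + 32869)/(-7784 + R) = ((44 + 25)*(-112 - 33) + 32869)/(-7784 - 16225) = (69*(-145) + 32869)/(-24009) = (-10005 + 32869)*(-1/24009) = 22864*(-1/24009) = -22864/24009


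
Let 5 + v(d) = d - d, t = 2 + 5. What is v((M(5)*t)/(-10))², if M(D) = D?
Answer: 25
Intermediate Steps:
t = 7
v(d) = -5 (v(d) = -5 + (d - d) = -5 + 0 = -5)
v((M(5)*t)/(-10))² = (-5)² = 25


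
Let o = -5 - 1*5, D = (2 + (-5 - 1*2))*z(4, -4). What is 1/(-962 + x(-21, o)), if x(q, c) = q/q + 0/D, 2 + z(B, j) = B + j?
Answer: -1/961 ≈ -0.0010406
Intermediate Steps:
z(B, j) = -2 + B + j (z(B, j) = -2 + (B + j) = -2 + B + j)
D = 10 (D = (2 + (-5 - 1*2))*(-2 + 4 - 4) = (2 + (-5 - 2))*(-2) = (2 - 7)*(-2) = -5*(-2) = 10)
o = -10 (o = -5 - 5 = -10)
x(q, c) = 1 (x(q, c) = q/q + 0/10 = 1 + 0*(⅒) = 1 + 0 = 1)
1/(-962 + x(-21, o)) = 1/(-962 + 1) = 1/(-961) = -1/961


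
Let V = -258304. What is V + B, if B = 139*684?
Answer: -163228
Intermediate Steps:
B = 95076
V + B = -258304 + 95076 = -163228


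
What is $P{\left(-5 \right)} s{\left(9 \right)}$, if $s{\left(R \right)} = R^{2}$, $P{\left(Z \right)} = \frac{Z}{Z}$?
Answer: $81$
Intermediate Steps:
$P{\left(Z \right)} = 1$
$P{\left(-5 \right)} s{\left(9 \right)} = 1 \cdot 9^{2} = 1 \cdot 81 = 81$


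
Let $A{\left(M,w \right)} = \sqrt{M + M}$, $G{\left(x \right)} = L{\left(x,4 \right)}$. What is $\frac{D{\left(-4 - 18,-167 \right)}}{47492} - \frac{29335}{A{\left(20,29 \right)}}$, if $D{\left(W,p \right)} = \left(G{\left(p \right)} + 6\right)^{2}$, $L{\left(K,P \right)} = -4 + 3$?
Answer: $\frac{25}{47492} - \frac{5867 \sqrt{10}}{4} \approx -4638.3$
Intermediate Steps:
$L{\left(K,P \right)} = -1$
$G{\left(x \right)} = -1$
$D{\left(W,p \right)} = 25$ ($D{\left(W,p \right)} = \left(-1 + 6\right)^{2} = 5^{2} = 25$)
$A{\left(M,w \right)} = \sqrt{2} \sqrt{M}$ ($A{\left(M,w \right)} = \sqrt{2 M} = \sqrt{2} \sqrt{M}$)
$\frac{D{\left(-4 - 18,-167 \right)}}{47492} - \frac{29335}{A{\left(20,29 \right)}} = \frac{25}{47492} - \frac{29335}{\sqrt{2} \sqrt{20}} = 25 \cdot \frac{1}{47492} - \frac{29335}{\sqrt{2} \cdot 2 \sqrt{5}} = \frac{25}{47492} - \frac{29335}{2 \sqrt{10}} = \frac{25}{47492} - 29335 \frac{\sqrt{10}}{20} = \frac{25}{47492} - \frac{5867 \sqrt{10}}{4}$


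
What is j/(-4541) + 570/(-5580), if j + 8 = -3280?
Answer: 525289/844626 ≈ 0.62192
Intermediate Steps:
j = -3288 (j = -8 - 3280 = -3288)
j/(-4541) + 570/(-5580) = -3288/(-4541) + 570/(-5580) = -3288*(-1/4541) + 570*(-1/5580) = 3288/4541 - 19/186 = 525289/844626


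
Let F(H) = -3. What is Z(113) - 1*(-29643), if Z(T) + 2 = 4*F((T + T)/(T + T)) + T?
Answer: 29742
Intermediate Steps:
Z(T) = -14 + T (Z(T) = -2 + (4*(-3) + T) = -2 + (-12 + T) = -14 + T)
Z(113) - 1*(-29643) = (-14 + 113) - 1*(-29643) = 99 + 29643 = 29742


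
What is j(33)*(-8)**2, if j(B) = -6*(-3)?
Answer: 1152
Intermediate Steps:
j(B) = 18
j(33)*(-8)**2 = 18*(-8)**2 = 18*64 = 1152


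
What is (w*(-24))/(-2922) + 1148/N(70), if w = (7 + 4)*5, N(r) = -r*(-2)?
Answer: 21067/2435 ≈ 8.6517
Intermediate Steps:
N(r) = 2*r
w = 55 (w = 11*5 = 55)
(w*(-24))/(-2922) + 1148/N(70) = (55*(-24))/(-2922) + 1148/((2*70)) = -1320*(-1/2922) + 1148/140 = 220/487 + 1148*(1/140) = 220/487 + 41/5 = 21067/2435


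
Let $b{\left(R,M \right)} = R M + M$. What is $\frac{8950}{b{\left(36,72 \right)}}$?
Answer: $\frac{4475}{1332} \approx 3.3596$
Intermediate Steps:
$b{\left(R,M \right)} = M + M R$ ($b{\left(R,M \right)} = M R + M = M + M R$)
$\frac{8950}{b{\left(36,72 \right)}} = \frac{8950}{72 \left(1 + 36\right)} = \frac{8950}{72 \cdot 37} = \frac{8950}{2664} = 8950 \cdot \frac{1}{2664} = \frac{4475}{1332}$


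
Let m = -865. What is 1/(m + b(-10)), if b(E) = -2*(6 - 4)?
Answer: -1/869 ≈ -0.0011507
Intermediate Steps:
b(E) = -4 (b(E) = -2*2 = -4)
1/(m + b(-10)) = 1/(-865 - 4) = 1/(-869) = -1/869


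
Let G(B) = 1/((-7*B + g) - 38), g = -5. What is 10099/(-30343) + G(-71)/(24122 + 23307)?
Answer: -217459373491/653368718738 ≈ -0.33283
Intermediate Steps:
G(B) = 1/(-43 - 7*B) (G(B) = 1/((-7*B - 5) - 38) = 1/((-5 - 7*B) - 38) = 1/(-43 - 7*B))
10099/(-30343) + G(-71)/(24122 + 23307) = 10099/(-30343) + (-1/(43 + 7*(-71)))/(24122 + 23307) = 10099*(-1/30343) - 1/(43 - 497)/47429 = -10099/30343 - 1/(-454)*(1/47429) = -10099/30343 - 1*(-1/454)*(1/47429) = -10099/30343 + (1/454)*(1/47429) = -10099/30343 + 1/21532766 = -217459373491/653368718738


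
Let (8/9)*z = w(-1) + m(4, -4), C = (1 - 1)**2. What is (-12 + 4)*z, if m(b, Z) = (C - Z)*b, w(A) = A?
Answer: -135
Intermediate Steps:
C = 0 (C = 0**2 = 0)
m(b, Z) = -Z*b (m(b, Z) = (0 - Z)*b = (-Z)*b = -Z*b)
z = 135/8 (z = 9*(-1 - 1*(-4)*4)/8 = 9*(-1 + 16)/8 = (9/8)*15 = 135/8 ≈ 16.875)
(-12 + 4)*z = (-12 + 4)*(135/8) = -8*135/8 = -135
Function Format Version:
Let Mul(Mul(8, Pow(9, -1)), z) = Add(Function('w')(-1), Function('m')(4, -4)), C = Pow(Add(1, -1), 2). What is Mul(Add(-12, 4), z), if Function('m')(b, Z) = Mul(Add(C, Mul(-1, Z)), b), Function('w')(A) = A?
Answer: -135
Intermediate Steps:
C = 0 (C = Pow(0, 2) = 0)
Function('m')(b, Z) = Mul(-1, Z, b) (Function('m')(b, Z) = Mul(Add(0, Mul(-1, Z)), b) = Mul(Mul(-1, Z), b) = Mul(-1, Z, b))
z = Rational(135, 8) (z = Mul(Rational(9, 8), Add(-1, Mul(-1, -4, 4))) = Mul(Rational(9, 8), Add(-1, 16)) = Mul(Rational(9, 8), 15) = Rational(135, 8) ≈ 16.875)
Mul(Add(-12, 4), z) = Mul(Add(-12, 4), Rational(135, 8)) = Mul(-8, Rational(135, 8)) = -135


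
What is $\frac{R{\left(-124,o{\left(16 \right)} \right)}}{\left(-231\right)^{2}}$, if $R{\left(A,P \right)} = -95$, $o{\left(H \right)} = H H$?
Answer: $- \frac{95}{53361} \approx -0.0017803$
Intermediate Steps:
$o{\left(H \right)} = H^{2}$
$\frac{R{\left(-124,o{\left(16 \right)} \right)}}{\left(-231\right)^{2}} = - \frac{95}{\left(-231\right)^{2}} = - \frac{95}{53361}$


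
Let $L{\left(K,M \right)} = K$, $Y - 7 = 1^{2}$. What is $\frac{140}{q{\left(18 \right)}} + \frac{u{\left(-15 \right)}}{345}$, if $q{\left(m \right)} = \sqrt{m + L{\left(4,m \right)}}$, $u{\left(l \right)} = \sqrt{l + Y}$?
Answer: $\frac{70 \sqrt{22}}{11} + \frac{i \sqrt{7}}{345} \approx 29.848 + 0.0076688 i$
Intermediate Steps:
$Y = 8$ ($Y = 7 + 1^{2} = 7 + 1 = 8$)
$u{\left(l \right)} = \sqrt{8 + l}$ ($u{\left(l \right)} = \sqrt{l + 8} = \sqrt{8 + l}$)
$q{\left(m \right)} = \sqrt{4 + m}$ ($q{\left(m \right)} = \sqrt{m + 4} = \sqrt{4 + m}$)
$\frac{140}{q{\left(18 \right)}} + \frac{u{\left(-15 \right)}}{345} = \frac{140}{\sqrt{4 + 18}} + \frac{\sqrt{8 - 15}}{345} = \frac{140}{\sqrt{22}} + \sqrt{-7} \cdot \frac{1}{345} = 140 \frac{\sqrt{22}}{22} + i \sqrt{7} \cdot \frac{1}{345} = \frac{70 \sqrt{22}}{11} + \frac{i \sqrt{7}}{345}$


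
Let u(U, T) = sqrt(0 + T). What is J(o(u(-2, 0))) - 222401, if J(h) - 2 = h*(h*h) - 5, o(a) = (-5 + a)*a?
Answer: -222404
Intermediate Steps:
u(U, T) = sqrt(T)
o(a) = a*(-5 + a)
J(h) = -3 + h**3 (J(h) = 2 + (h*(h*h) - 5) = 2 + (h*h**2 - 5) = 2 + (h**3 - 5) = 2 + (-5 + h**3) = -3 + h**3)
J(o(u(-2, 0))) - 222401 = (-3 + (sqrt(0)*(-5 + sqrt(0)))**3) - 222401 = (-3 + (0*(-5 + 0))**3) - 222401 = (-3 + (0*(-5))**3) - 222401 = (-3 + 0**3) - 222401 = (-3 + 0) - 222401 = -3 - 222401 = -222404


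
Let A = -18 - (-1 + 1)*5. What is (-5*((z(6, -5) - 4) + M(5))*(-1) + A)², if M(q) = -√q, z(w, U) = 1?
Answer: 1214 + 330*√5 ≈ 1951.9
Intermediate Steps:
A = -18 (A = -18 - 0*5 = -18 - 1*0 = -18 + 0 = -18)
(-5*((z(6, -5) - 4) + M(5))*(-1) + A)² = (-5*((1 - 4) - √5)*(-1) - 18)² = (-5*(-3 - √5)*(-1) - 18)² = ((15 + 5*√5)*(-1) - 18)² = ((-15 - 5*√5) - 18)² = (-33 - 5*√5)²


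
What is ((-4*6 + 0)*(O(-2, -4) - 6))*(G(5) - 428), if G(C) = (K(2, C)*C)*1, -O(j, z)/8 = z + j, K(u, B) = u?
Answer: 421344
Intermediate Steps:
O(j, z) = -8*j - 8*z (O(j, z) = -8*(z + j) = -8*(j + z) = -8*j - 8*z)
G(C) = 2*C (G(C) = (2*C)*1 = 2*C)
((-4*6 + 0)*(O(-2, -4) - 6))*(G(5) - 428) = ((-4*6 + 0)*((-8*(-2) - 8*(-4)) - 6))*(2*5 - 428) = ((-24 + 0)*((16 + 32) - 6))*(10 - 428) = -24*(48 - 6)*(-418) = -24*42*(-418) = -1008*(-418) = 421344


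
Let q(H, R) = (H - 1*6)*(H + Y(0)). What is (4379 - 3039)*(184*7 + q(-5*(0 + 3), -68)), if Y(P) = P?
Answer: 2148020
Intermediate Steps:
q(H, R) = H*(-6 + H) (q(H, R) = (H - 1*6)*(H + 0) = (H - 6)*H = (-6 + H)*H = H*(-6 + H))
(4379 - 3039)*(184*7 + q(-5*(0 + 3), -68)) = (4379 - 3039)*(184*7 + (-5*(0 + 3))*(-6 - 5*(0 + 3))) = 1340*(1288 + (-5*3)*(-6 - 5*3)) = 1340*(1288 - 15*(-6 - 15)) = 1340*(1288 - 15*(-21)) = 1340*(1288 + 315) = 1340*1603 = 2148020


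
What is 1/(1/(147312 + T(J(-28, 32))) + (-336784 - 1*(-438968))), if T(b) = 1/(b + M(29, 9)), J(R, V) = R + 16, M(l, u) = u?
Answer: 441935/45158686043 ≈ 9.7863e-6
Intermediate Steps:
J(R, V) = 16 + R
T(b) = 1/(9 + b) (T(b) = 1/(b + 9) = 1/(9 + b))
1/(1/(147312 + T(J(-28, 32))) + (-336784 - 1*(-438968))) = 1/(1/(147312 + 1/(9 + (16 - 28))) + (-336784 - 1*(-438968))) = 1/(1/(147312 + 1/(9 - 12)) + (-336784 + 438968)) = 1/(1/(147312 + 1/(-3)) + 102184) = 1/(1/(147312 - ⅓) + 102184) = 1/(1/(441935/3) + 102184) = 1/(3/441935 + 102184) = 1/(45158686043/441935) = 441935/45158686043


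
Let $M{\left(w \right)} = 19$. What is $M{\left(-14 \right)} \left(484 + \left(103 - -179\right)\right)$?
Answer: $14554$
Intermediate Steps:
$M{\left(-14 \right)} \left(484 + \left(103 - -179\right)\right) = 19 \left(484 + \left(103 - -179\right)\right) = 19 \left(484 + \left(103 + 179\right)\right) = 19 \left(484 + 282\right) = 19 \cdot 766 = 14554$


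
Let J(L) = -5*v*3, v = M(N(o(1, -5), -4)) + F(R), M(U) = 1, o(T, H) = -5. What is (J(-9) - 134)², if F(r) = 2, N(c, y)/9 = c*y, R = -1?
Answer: 32041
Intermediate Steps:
N(c, y) = 9*c*y (N(c, y) = 9*(c*y) = 9*c*y)
v = 3 (v = 1 + 2 = 3)
J(L) = -45 (J(L) = -5*3*3 = -15*3 = -45)
(J(-9) - 134)² = (-45 - 134)² = (-179)² = 32041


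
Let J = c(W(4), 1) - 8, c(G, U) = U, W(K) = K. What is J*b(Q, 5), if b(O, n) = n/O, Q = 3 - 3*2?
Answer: 35/3 ≈ 11.667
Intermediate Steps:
Q = -3 (Q = 3 - 6 = -3)
J = -7 (J = 1 - 8 = -7)
J*b(Q, 5) = -35/(-3) = -35*(-1)/3 = -7*(-5/3) = 35/3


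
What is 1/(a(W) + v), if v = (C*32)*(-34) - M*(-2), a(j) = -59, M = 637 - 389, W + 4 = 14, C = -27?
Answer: 1/29813 ≈ 3.3542e-5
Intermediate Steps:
W = 10 (W = -4 + 14 = 10)
M = 248
v = 29872 (v = -27*32*(-34) - 248*(-2) = -864*(-34) - 1*(-496) = 29376 + 496 = 29872)
1/(a(W) + v) = 1/(-59 + 29872) = 1/29813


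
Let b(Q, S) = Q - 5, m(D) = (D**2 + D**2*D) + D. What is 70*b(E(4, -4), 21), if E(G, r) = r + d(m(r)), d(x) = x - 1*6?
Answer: -4690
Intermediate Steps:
m(D) = D + D**2 + D**3 (m(D) = (D**2 + D**3) + D = D + D**2 + D**3)
d(x) = -6 + x (d(x) = x - 6 = -6 + x)
E(G, r) = -6 + r + r*(1 + r + r**2) (E(G, r) = r + (-6 + r*(1 + r + r**2)) = -6 + r + r*(1 + r + r**2))
b(Q, S) = -5 + Q
70*b(E(4, -4), 21) = 70*(-5 + (-6 - 4 - 4*(1 - 4 + (-4)**2))) = 70*(-5 + (-6 - 4 - 4*(1 - 4 + 16))) = 70*(-5 + (-6 - 4 - 4*13)) = 70*(-5 + (-6 - 4 - 52)) = 70*(-5 - 62) = 70*(-67) = -4690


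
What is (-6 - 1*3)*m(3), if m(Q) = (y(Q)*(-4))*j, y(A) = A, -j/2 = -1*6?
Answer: 1296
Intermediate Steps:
j = 12 (j = -(-2)*6 = -2*(-6) = 12)
m(Q) = -48*Q (m(Q) = (Q*(-4))*12 = -4*Q*12 = -48*Q)
(-6 - 1*3)*m(3) = (-6 - 1*3)*(-48*3) = (-6 - 3)*(-144) = -9*(-144) = 1296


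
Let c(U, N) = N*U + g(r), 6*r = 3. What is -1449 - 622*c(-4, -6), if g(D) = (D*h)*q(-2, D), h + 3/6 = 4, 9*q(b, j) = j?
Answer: -591749/36 ≈ -16437.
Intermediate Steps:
q(b, j) = j/9
r = 1/2 (r = (1/6)*3 = 1/2 ≈ 0.50000)
h = 7/2 (h = -1/2 + 4 = 7/2 ≈ 3.5000)
g(D) = 7*D**2/18 (g(D) = (D*(7/2))*(D/9) = (7*D/2)*(D/9) = 7*D**2/18)
c(U, N) = 7/72 + N*U (c(U, N) = N*U + 7*(1/2)**2/18 = N*U + (7/18)*(1/4) = N*U + 7/72 = 7/72 + N*U)
-1449 - 622*c(-4, -6) = -1449 - 622*(7/72 - 6*(-4)) = -1449 - 622*(7/72 + 24) = -1449 - 622*1735/72 = -1449 - 539585/36 = -591749/36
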